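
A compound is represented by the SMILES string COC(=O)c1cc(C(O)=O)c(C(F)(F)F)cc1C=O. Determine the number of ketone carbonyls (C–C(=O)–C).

Scan the SMILES for the ketone motif — none present.
Groups that are present: 1 aldehyde, 1 carboxylic acid, 1 ester.

0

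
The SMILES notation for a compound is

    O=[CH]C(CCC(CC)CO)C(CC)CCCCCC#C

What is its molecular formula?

Walk through each heavy atom and fill implicit hydrogens from standard valence (C 4, N 3, O 2, S 2, halogen 1):
  atom 1: O, bond orders sum to 2 (valence 2) → 0 H
  atom 2: C with explicit H count 1
  atom 3: C, bond orders sum to 3 (valence 4) → 1 H
  atom 4: C, bond orders sum to 2 (valence 4) → 2 H
  atom 5: C, bond orders sum to 2 (valence 4) → 2 H
  atom 6: C, bond orders sum to 3 (valence 4) → 1 H
  atom 7: C, bond orders sum to 2 (valence 4) → 2 H
  atom 8: C, bond orders sum to 1 (valence 4) → 3 H
  atom 9: C, bond orders sum to 2 (valence 4) → 2 H
  atom 10: O, bond orders sum to 1 (valence 2) → 1 H
  atom 11: C, bond orders sum to 3 (valence 4) → 1 H
  atom 12: C, bond orders sum to 2 (valence 4) → 2 H
  atom 13: C, bond orders sum to 1 (valence 4) → 3 H
  atom 14: C, bond orders sum to 2 (valence 4) → 2 H
  atom 15: C, bond orders sum to 2 (valence 4) → 2 H
  atom 16: C, bond orders sum to 2 (valence 4) → 2 H
  atom 17: C, bond orders sum to 2 (valence 4) → 2 H
  atom 18: C, bond orders sum to 2 (valence 4) → 2 H
  atom 19: C, bond orders sum to 4 (valence 4) → 0 H
  atom 20: C, bond orders sum to 3 (valence 4) → 1 H
Totals → C:18, H:32, O:2.

C18H32O2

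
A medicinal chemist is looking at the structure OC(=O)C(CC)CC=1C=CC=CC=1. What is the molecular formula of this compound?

C11H14O2

Walk through each heavy atom and fill implicit hydrogens from standard valence (C 4, N 3, O 2, S 2, halogen 1):
  atom 1: O, bond orders sum to 1 (valence 2) → 1 H
  atom 2: C, bond orders sum to 4 (valence 4) → 0 H
  atom 3: O, bond orders sum to 2 (valence 2) → 0 H
  atom 4: C, bond orders sum to 3 (valence 4) → 1 H
  atom 5: C, bond orders sum to 2 (valence 4) → 2 H
  atom 6: C, bond orders sum to 1 (valence 4) → 3 H
  atom 7: C, bond orders sum to 2 (valence 4) → 2 H
  atom 8: C, bond orders sum to 4 (valence 4) → 0 H
  atom 9: C, bond orders sum to 3 (valence 4) → 1 H
  atom 10: C, bond orders sum to 3 (valence 4) → 1 H
  atom 11: C, bond orders sum to 3 (valence 4) → 1 H
  atom 12: C, bond orders sum to 3 (valence 4) → 1 H
  atom 13: C, bond orders sum to 3 (valence 4) → 1 H
Totals → C:11, H:14, O:2.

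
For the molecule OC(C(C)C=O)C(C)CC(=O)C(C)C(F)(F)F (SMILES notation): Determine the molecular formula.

C11H17F3O3

Walk through each heavy atom and fill implicit hydrogens from standard valence (C 4, N 3, O 2, S 2, halogen 1):
  atom 1: O, bond orders sum to 1 (valence 2) → 1 H
  atom 2: C, bond orders sum to 3 (valence 4) → 1 H
  atom 3: C, bond orders sum to 3 (valence 4) → 1 H
  atom 4: C, bond orders sum to 1 (valence 4) → 3 H
  atom 5: C, bond orders sum to 3 (valence 4) → 1 H
  atom 6: O, bond orders sum to 2 (valence 2) → 0 H
  atom 7: C, bond orders sum to 3 (valence 4) → 1 H
  atom 8: C, bond orders sum to 1 (valence 4) → 3 H
  atom 9: C, bond orders sum to 2 (valence 4) → 2 H
  atom 10: C, bond orders sum to 4 (valence 4) → 0 H
  atom 11: O, bond orders sum to 2 (valence 2) → 0 H
  atom 12: C, bond orders sum to 3 (valence 4) → 1 H
  atom 13: C, bond orders sum to 1 (valence 4) → 3 H
  atom 14: C, bond orders sum to 4 (valence 4) → 0 H
  atom 15: F (halogen, monovalent) → 0 H
  atom 16: F (halogen, monovalent) → 0 H
  atom 17: F (halogen, monovalent) → 0 H
Totals → C:11, H:17, F:3, O:3.
In Hill order: C11H17F3O3.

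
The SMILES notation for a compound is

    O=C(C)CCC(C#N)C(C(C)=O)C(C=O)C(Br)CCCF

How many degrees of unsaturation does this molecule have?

5

Degree of unsaturation = (number of rings) + (number of π bonds).
Ring closures in the SMILES: 0.
π bonds: 3 double bonds (each 1 DoU), 1 triple bond (each 2 DoU) → 5 DoU from unsaturation.
Total DoU = 0 + 5 = 5.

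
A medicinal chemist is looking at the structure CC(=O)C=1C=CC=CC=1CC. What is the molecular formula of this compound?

Walk through each heavy atom and fill implicit hydrogens from standard valence (C 4, N 3, O 2, S 2, halogen 1):
  atom 1: C, bond orders sum to 1 (valence 4) → 3 H
  atom 2: C, bond orders sum to 4 (valence 4) → 0 H
  atom 3: O, bond orders sum to 2 (valence 2) → 0 H
  atom 4: C, bond orders sum to 4 (valence 4) → 0 H
  atom 5: C, bond orders sum to 3 (valence 4) → 1 H
  atom 6: C, bond orders sum to 3 (valence 4) → 1 H
  atom 7: C, bond orders sum to 3 (valence 4) → 1 H
  atom 8: C, bond orders sum to 3 (valence 4) → 1 H
  atom 9: C, bond orders sum to 4 (valence 4) → 0 H
  atom 10: C, bond orders sum to 2 (valence 4) → 2 H
  atom 11: C, bond orders sum to 1 (valence 4) → 3 H
Totals → C:10, H:12, O:1.
In Hill order: C10H12O.

C10H12O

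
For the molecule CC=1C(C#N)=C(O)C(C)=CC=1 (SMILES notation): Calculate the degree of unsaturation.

6

Degree of unsaturation = (number of rings) + (number of π bonds).
Ring closures in the SMILES: 1.
π bonds: 3 double bonds (each 1 DoU), 1 triple bond (each 2 DoU) → 5 DoU from unsaturation.
Total DoU = 1 + 5 = 6.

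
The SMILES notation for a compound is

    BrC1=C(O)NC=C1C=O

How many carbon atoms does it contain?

Count every carbon token in the SMILES (each C, including those in ring-closure positions and inside branches).
Carbon count: 5.

5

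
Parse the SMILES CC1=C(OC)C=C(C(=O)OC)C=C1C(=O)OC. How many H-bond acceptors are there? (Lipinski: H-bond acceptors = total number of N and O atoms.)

5

N atoms: 0; O atoms: 5.
Lipinski HBA = 0 + 5 = 5.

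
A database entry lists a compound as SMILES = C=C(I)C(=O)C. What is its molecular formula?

C4H5IO

Walk through each heavy atom and fill implicit hydrogens from standard valence (C 4, N 3, O 2, S 2, halogen 1):
  atom 1: C, bond orders sum to 2 (valence 4) → 2 H
  atom 2: C, bond orders sum to 4 (valence 4) → 0 H
  atom 3: I (halogen, monovalent) → 0 H
  atom 4: C, bond orders sum to 4 (valence 4) → 0 H
  atom 5: O, bond orders sum to 2 (valence 2) → 0 H
  atom 6: C, bond orders sum to 1 (valence 4) → 3 H
Totals → C:4, H:5, I:1, O:1.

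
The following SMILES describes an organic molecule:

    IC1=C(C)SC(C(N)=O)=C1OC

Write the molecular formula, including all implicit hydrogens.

Walk through each heavy atom and fill implicit hydrogens from standard valence (C 4, N 3, O 2, S 2, halogen 1):
  atom 1: I (halogen, monovalent) → 0 H
  atom 2: C, bond orders sum to 4 (valence 4) → 0 H
  atom 3: C, bond orders sum to 4 (valence 4) → 0 H
  atom 4: C, bond orders sum to 1 (valence 4) → 3 H
  atom 5: S, bond orders sum to 2 (valence 2) → 0 H
  atom 6: C, bond orders sum to 4 (valence 4) → 0 H
  atom 7: C, bond orders sum to 4 (valence 4) → 0 H
  atom 8: N, bond orders sum to 1 (valence 3) → 2 H
  atom 9: O, bond orders sum to 2 (valence 2) → 0 H
  atom 10: C, bond orders sum to 4 (valence 4) → 0 H
  atom 11: O, bond orders sum to 2 (valence 2) → 0 H
  atom 12: C, bond orders sum to 1 (valence 4) → 3 H
Totals → C:7, H:8, I:1, N:1, O:2, S:1.
In Hill order: C7H8INO2S.

C7H8INO2S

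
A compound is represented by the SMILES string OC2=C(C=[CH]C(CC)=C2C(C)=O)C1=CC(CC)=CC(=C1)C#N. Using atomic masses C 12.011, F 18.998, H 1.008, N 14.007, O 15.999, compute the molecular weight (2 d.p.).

First, the molecular formula is C19H19NO2 (counting implicit H from valence).
  C: 19 × 12.011 = 228.209
  H: 19 × 1.008 = 19.152
  N: 1 × 14.007 = 14.007
  O: 2 × 15.999 = 31.998
Sum: 19×12.011 + 19×1.008 + 1×14.007 + 2×15.999 = 293.366 → 293.37 g/mol.

293.37 g/mol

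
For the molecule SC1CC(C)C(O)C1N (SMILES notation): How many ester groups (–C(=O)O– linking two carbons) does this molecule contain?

Scan the SMILES for the ester motif — none present.
Groups that are present: 1 hydroxyl, 1 primary amine, 1 thiol.

0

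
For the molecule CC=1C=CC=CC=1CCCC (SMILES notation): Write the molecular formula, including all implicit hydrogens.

Walk through each heavy atom and fill implicit hydrogens from standard valence (C 4, N 3, O 2, S 2, halogen 1):
  atom 1: C, bond orders sum to 1 (valence 4) → 3 H
  atom 2: C, bond orders sum to 4 (valence 4) → 0 H
  atom 3: C, bond orders sum to 3 (valence 4) → 1 H
  atom 4: C, bond orders sum to 3 (valence 4) → 1 H
  atom 5: C, bond orders sum to 3 (valence 4) → 1 H
  atom 6: C, bond orders sum to 3 (valence 4) → 1 H
  atom 7: C, bond orders sum to 4 (valence 4) → 0 H
  atom 8: C, bond orders sum to 2 (valence 4) → 2 H
  atom 9: C, bond orders sum to 2 (valence 4) → 2 H
  atom 10: C, bond orders sum to 2 (valence 4) → 2 H
  atom 11: C, bond orders sum to 1 (valence 4) → 3 H
Totals → C:11, H:16.

C11H16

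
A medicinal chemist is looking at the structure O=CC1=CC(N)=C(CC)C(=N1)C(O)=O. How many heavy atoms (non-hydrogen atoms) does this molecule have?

14

Every atom symbol written in the SMILES (organic subset) is one heavy atom; implicit H are not written.
Heavy atoms by element → C:9, N:2, O:3.
Total: 14.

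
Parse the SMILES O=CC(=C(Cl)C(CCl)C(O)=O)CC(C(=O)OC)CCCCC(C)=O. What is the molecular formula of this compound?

Walk through each heavy atom and fill implicit hydrogens from standard valence (C 4, N 3, O 2, S 2, halogen 1):
  atom 1: O, bond orders sum to 2 (valence 2) → 0 H
  atom 2: C, bond orders sum to 3 (valence 4) → 1 H
  atom 3: C, bond orders sum to 4 (valence 4) → 0 H
  atom 4: C, bond orders sum to 4 (valence 4) → 0 H
  atom 5: Cl (halogen, monovalent) → 0 H
  atom 6: C, bond orders sum to 3 (valence 4) → 1 H
  atom 7: C, bond orders sum to 2 (valence 4) → 2 H
  atom 8: Cl (halogen, monovalent) → 0 H
  atom 9: C, bond orders sum to 4 (valence 4) → 0 H
  atom 10: O, bond orders sum to 1 (valence 2) → 1 H
  atom 11: O, bond orders sum to 2 (valence 2) → 0 H
  atom 12: C, bond orders sum to 2 (valence 4) → 2 H
  atom 13: C, bond orders sum to 3 (valence 4) → 1 H
  atom 14: C, bond orders sum to 4 (valence 4) → 0 H
  atom 15: O, bond orders sum to 2 (valence 2) → 0 H
  atom 16: O, bond orders sum to 2 (valence 2) → 0 H
  atom 17: C, bond orders sum to 1 (valence 4) → 3 H
  atom 18: C, bond orders sum to 2 (valence 4) → 2 H
  atom 19: C, bond orders sum to 2 (valence 4) → 2 H
  atom 20: C, bond orders sum to 2 (valence 4) → 2 H
  atom 21: C, bond orders sum to 2 (valence 4) → 2 H
  atom 22: C, bond orders sum to 4 (valence 4) → 0 H
  atom 23: C, bond orders sum to 1 (valence 4) → 3 H
  atom 24: O, bond orders sum to 2 (valence 2) → 0 H
Totals → C:16, H:22, Cl:2, O:6.

C16H22Cl2O6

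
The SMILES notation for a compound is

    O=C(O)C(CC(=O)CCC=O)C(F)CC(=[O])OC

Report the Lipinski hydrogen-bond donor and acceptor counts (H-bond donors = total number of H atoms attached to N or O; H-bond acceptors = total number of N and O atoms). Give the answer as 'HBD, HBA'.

1, 6

Donors: find every N or O and count the H atoms it carries.
  atom 1 (O): bond orders sum to 2 → 0 H
  atom 3 (O): bond orders sum to 1 → 1 H
  atom 7 (O): bond orders sum to 2 → 0 H
  atom 11 (O): bond orders sum to 2 → 0 H
  atom 16 (O): bond orders sum to 2 → 0 H
  atom 17 (O): bond orders sum to 2 → 0 H
Lipinski HBD = 1.
Acceptors: N atoms = 0, O atoms = 6 → HBA = 6.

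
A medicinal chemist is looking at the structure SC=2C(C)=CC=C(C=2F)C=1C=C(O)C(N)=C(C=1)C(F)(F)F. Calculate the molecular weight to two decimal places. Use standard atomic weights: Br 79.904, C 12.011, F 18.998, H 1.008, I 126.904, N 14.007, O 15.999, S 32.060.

First, the molecular formula is C14H11F4NOS (counting implicit H from valence).
  C: 14 × 12.011 = 168.154
  F: 4 × 18.998 = 75.992
  H: 11 × 1.008 = 11.088
  N: 1 × 14.007 = 14.007
  O: 1 × 15.999 = 15.999
  S: 1 × 32.060 = 32.060
Sum: 14×12.011 + 4×18.998 + 11×1.008 + 1×14.007 + 1×15.999 + 1×32.060 = 317.300 → 317.30 g/mol.

317.30 g/mol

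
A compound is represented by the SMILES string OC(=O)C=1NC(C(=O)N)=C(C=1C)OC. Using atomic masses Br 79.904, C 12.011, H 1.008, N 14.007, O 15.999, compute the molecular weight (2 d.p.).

198.18 g/mol

First, the molecular formula is C8H10N2O4 (counting implicit H from valence).
  C: 8 × 12.011 = 96.088
  H: 10 × 1.008 = 10.080
  N: 2 × 14.007 = 28.014
  O: 4 × 15.999 = 63.996
Sum: 8×12.011 + 10×1.008 + 2×14.007 + 4×15.999 = 198.178 → 198.18 g/mol.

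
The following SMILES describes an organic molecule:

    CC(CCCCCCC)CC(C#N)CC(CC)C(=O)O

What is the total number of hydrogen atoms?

31

Walk through each heavy atom and fill implicit hydrogens from standard valence (C 4, N 3, O 2, S 2, halogen 1):
  atom 1: C, bond orders sum to 1 (valence 4) → 3 H
  atom 2: C, bond orders sum to 3 (valence 4) → 1 H
  atom 3: C, bond orders sum to 2 (valence 4) → 2 H
  atom 4: C, bond orders sum to 2 (valence 4) → 2 H
  atom 5: C, bond orders sum to 2 (valence 4) → 2 H
  atom 6: C, bond orders sum to 2 (valence 4) → 2 H
  atom 7: C, bond orders sum to 2 (valence 4) → 2 H
  atom 8: C, bond orders sum to 2 (valence 4) → 2 H
  atom 9: C, bond orders sum to 1 (valence 4) → 3 H
  atom 10: C, bond orders sum to 2 (valence 4) → 2 H
  atom 11: C, bond orders sum to 3 (valence 4) → 1 H
  atom 12: C, bond orders sum to 4 (valence 4) → 0 H
  atom 13: N, bond orders sum to 3 (valence 3) → 0 H
  atom 14: C, bond orders sum to 2 (valence 4) → 2 H
  atom 15: C, bond orders sum to 3 (valence 4) → 1 H
  atom 16: C, bond orders sum to 2 (valence 4) → 2 H
  atom 17: C, bond orders sum to 1 (valence 4) → 3 H
  atom 18: C, bond orders sum to 4 (valence 4) → 0 H
  atom 19: O, bond orders sum to 2 (valence 2) → 0 H
  atom 20: O, bond orders sum to 1 (valence 2) → 1 H
Total hydrogens: 31.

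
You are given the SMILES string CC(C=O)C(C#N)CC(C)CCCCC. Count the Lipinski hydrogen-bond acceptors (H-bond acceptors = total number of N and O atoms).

N atoms: 1; O atoms: 1.
Lipinski HBA = 1 + 1 = 2.

2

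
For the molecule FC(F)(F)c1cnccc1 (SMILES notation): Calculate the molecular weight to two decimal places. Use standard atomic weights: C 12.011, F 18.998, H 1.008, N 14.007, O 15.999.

147.10 g/mol

First, the molecular formula is C6H4F3N (counting implicit H from valence).
  C: 6 × 12.011 = 72.066
  F: 3 × 18.998 = 56.994
  H: 4 × 1.008 = 4.032
  N: 1 × 14.007 = 14.007
Sum: 6×12.011 + 3×18.998 + 4×1.008 + 1×14.007 = 147.099 → 147.10 g/mol.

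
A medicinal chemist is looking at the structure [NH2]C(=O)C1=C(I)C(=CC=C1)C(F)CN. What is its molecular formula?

C9H10FIN2O

Walk through each heavy atom and fill implicit hydrogens from standard valence (C 4, N 3, O 2, S 2, halogen 1):
  atom 1: N with explicit H count 2
  atom 2: C, bond orders sum to 4 (valence 4) → 0 H
  atom 3: O, bond orders sum to 2 (valence 2) → 0 H
  atom 4: C, bond orders sum to 4 (valence 4) → 0 H
  atom 5: C, bond orders sum to 4 (valence 4) → 0 H
  atom 6: I (halogen, monovalent) → 0 H
  atom 7: C, bond orders sum to 4 (valence 4) → 0 H
  atom 8: C, bond orders sum to 3 (valence 4) → 1 H
  atom 9: C, bond orders sum to 3 (valence 4) → 1 H
  atom 10: C, bond orders sum to 3 (valence 4) → 1 H
  atom 11: C, bond orders sum to 3 (valence 4) → 1 H
  atom 12: F (halogen, monovalent) → 0 H
  atom 13: C, bond orders sum to 2 (valence 4) → 2 H
  atom 14: N, bond orders sum to 1 (valence 3) → 2 H
Totals → C:9, H:10, F:1, I:1, N:2, O:1.
In Hill order: C9H10FIN2O.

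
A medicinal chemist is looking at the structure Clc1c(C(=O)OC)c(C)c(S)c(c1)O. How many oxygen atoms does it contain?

3

Scan the SMILES for O atoms (remember two-letter symbols like Cl and Br are single atoms).
Oxygen count: 3.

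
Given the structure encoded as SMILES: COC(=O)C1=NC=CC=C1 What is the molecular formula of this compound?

C7H7NO2

Walk through each heavy atom and fill implicit hydrogens from standard valence (C 4, N 3, O 2, S 2, halogen 1):
  atom 1: C, bond orders sum to 1 (valence 4) → 3 H
  atom 2: O, bond orders sum to 2 (valence 2) → 0 H
  atom 3: C, bond orders sum to 4 (valence 4) → 0 H
  atom 4: O, bond orders sum to 2 (valence 2) → 0 H
  atom 5: C, bond orders sum to 4 (valence 4) → 0 H
  atom 6: N, bond orders sum to 3 (valence 3) → 0 H
  atom 7: C, bond orders sum to 3 (valence 4) → 1 H
  atom 8: C, bond orders sum to 3 (valence 4) → 1 H
  atom 9: C, bond orders sum to 3 (valence 4) → 1 H
  atom 10: C, bond orders sum to 3 (valence 4) → 1 H
Totals → C:7, H:7, N:1, O:2.
In Hill order: C7H7NO2.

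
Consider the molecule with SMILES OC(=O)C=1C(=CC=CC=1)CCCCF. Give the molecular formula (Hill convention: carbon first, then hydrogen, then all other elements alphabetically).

Walk through each heavy atom and fill implicit hydrogens from standard valence (C 4, N 3, O 2, S 2, halogen 1):
  atom 1: O, bond orders sum to 1 (valence 2) → 1 H
  atom 2: C, bond orders sum to 4 (valence 4) → 0 H
  atom 3: O, bond orders sum to 2 (valence 2) → 0 H
  atom 4: C, bond orders sum to 4 (valence 4) → 0 H
  atom 5: C, bond orders sum to 4 (valence 4) → 0 H
  atom 6: C, bond orders sum to 3 (valence 4) → 1 H
  atom 7: C, bond orders sum to 3 (valence 4) → 1 H
  atom 8: C, bond orders sum to 3 (valence 4) → 1 H
  atom 9: C, bond orders sum to 3 (valence 4) → 1 H
  atom 10: C, bond orders sum to 2 (valence 4) → 2 H
  atom 11: C, bond orders sum to 2 (valence 4) → 2 H
  atom 12: C, bond orders sum to 2 (valence 4) → 2 H
  atom 13: C, bond orders sum to 2 (valence 4) → 2 H
  atom 14: F (halogen, monovalent) → 0 H
Totals → C:11, H:13, F:1, O:2.
In Hill order: C11H13FO2.

C11H13FO2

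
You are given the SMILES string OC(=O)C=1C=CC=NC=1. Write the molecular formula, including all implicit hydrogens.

C6H5NO2

Walk through each heavy atom and fill implicit hydrogens from standard valence (C 4, N 3, O 2, S 2, halogen 1):
  atom 1: O, bond orders sum to 1 (valence 2) → 1 H
  atom 2: C, bond orders sum to 4 (valence 4) → 0 H
  atom 3: O, bond orders sum to 2 (valence 2) → 0 H
  atom 4: C, bond orders sum to 4 (valence 4) → 0 H
  atom 5: C, bond orders sum to 3 (valence 4) → 1 H
  atom 6: C, bond orders sum to 3 (valence 4) → 1 H
  atom 7: C, bond orders sum to 3 (valence 4) → 1 H
  atom 8: N, bond orders sum to 3 (valence 3) → 0 H
  atom 9: C, bond orders sum to 3 (valence 4) → 1 H
Totals → C:6, H:5, N:1, O:2.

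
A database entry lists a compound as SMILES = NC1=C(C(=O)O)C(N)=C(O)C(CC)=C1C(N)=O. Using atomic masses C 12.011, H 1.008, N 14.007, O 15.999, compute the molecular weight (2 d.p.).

First, the molecular formula is C10H13N3O4 (counting implicit H from valence).
  C: 10 × 12.011 = 120.110
  H: 13 × 1.008 = 13.104
  N: 3 × 14.007 = 42.021
  O: 4 × 15.999 = 63.996
Sum: 10×12.011 + 13×1.008 + 3×14.007 + 4×15.999 = 239.231 → 239.23 g/mol.

239.23 g/mol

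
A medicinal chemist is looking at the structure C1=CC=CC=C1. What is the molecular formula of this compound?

C6H6

Walk through each heavy atom and fill implicit hydrogens from standard valence (C 4, N 3, O 2, S 2, halogen 1):
  atom 1: C, bond orders sum to 3 (valence 4) → 1 H
  atom 2: C, bond orders sum to 3 (valence 4) → 1 H
  atom 3: C, bond orders sum to 3 (valence 4) → 1 H
  atom 4: C, bond orders sum to 3 (valence 4) → 1 H
  atom 5: C, bond orders sum to 3 (valence 4) → 1 H
  atom 6: C, bond orders sum to 3 (valence 4) → 1 H
Totals → C:6, H:6.
In Hill order: C6H6.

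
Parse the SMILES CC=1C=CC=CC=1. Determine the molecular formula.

C7H8

Walk through each heavy atom and fill implicit hydrogens from standard valence (C 4, N 3, O 2, S 2, halogen 1):
  atom 1: C, bond orders sum to 1 (valence 4) → 3 H
  atom 2: C, bond orders sum to 4 (valence 4) → 0 H
  atom 3: C, bond orders sum to 3 (valence 4) → 1 H
  atom 4: C, bond orders sum to 3 (valence 4) → 1 H
  atom 5: C, bond orders sum to 3 (valence 4) → 1 H
  atom 6: C, bond orders sum to 3 (valence 4) → 1 H
  atom 7: C, bond orders sum to 3 (valence 4) → 1 H
Totals → C:7, H:8.
In Hill order: C7H8.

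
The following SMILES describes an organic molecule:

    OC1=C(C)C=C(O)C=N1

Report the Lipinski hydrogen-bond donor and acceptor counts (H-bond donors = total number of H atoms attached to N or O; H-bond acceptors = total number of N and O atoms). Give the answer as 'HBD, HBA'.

2, 3

Donors: find every N or O and count the H atoms it carries.
  atom 1 (O): bond orders sum to 1 → 1 H
  atom 7 (O): bond orders sum to 1 → 1 H
  atom 9 (N): bond orders sum to 3 → 0 H
Lipinski HBD = 2.
Acceptors: N atoms = 1, O atoms = 2 → HBA = 3.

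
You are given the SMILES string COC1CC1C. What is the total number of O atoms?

1

Scan the SMILES for O atoms (remember two-letter symbols like Cl and Br are single atoms).
Oxygen count: 1.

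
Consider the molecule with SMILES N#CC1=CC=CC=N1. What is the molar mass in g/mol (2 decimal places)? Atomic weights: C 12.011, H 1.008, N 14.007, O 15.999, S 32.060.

First, the molecular formula is C6H4N2 (counting implicit H from valence).
  C: 6 × 12.011 = 72.066
  H: 4 × 1.008 = 4.032
  N: 2 × 14.007 = 28.014
Sum: 6×12.011 + 4×1.008 + 2×14.007 = 104.112 → 104.11 g/mol.

104.11 g/mol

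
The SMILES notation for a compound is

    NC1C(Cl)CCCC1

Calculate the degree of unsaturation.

1

Molecular formula: C6H12ClN.
DoU = (2C + 2 + N − H − X) / 2, where X is the halogen count and O/S are ignored.
    = (2·6 + 2 + 1 − 12 − 1) / 2 = 2 / 2 = 1.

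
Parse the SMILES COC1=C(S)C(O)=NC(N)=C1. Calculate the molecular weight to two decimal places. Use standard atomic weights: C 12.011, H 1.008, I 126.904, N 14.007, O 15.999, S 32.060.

172.20 g/mol

First, the molecular formula is C6H8N2O2S (counting implicit H from valence).
  C: 6 × 12.011 = 72.066
  H: 8 × 1.008 = 8.064
  N: 2 × 14.007 = 28.014
  O: 2 × 15.999 = 31.998
  S: 1 × 32.060 = 32.060
Sum: 6×12.011 + 8×1.008 + 2×14.007 + 2×15.999 + 1×32.060 = 172.202 → 172.20 g/mol.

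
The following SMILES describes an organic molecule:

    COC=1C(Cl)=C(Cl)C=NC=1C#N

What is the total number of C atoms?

7

Count every carbon token in the SMILES (each C, including those in ring-closure positions and inside branches).
Carbon count: 7.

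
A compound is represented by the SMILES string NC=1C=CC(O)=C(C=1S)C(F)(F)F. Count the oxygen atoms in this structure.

1

Scan the SMILES for O atoms (remember two-letter symbols like Cl and Br are single atoms).
Oxygen count: 1.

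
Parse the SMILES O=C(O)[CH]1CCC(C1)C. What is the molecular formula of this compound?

C7H12O2

Walk through each heavy atom and fill implicit hydrogens from standard valence (C 4, N 3, O 2, S 2, halogen 1):
  atom 1: O, bond orders sum to 2 (valence 2) → 0 H
  atom 2: C, bond orders sum to 4 (valence 4) → 0 H
  atom 3: O, bond orders sum to 1 (valence 2) → 1 H
  atom 4: C with explicit H count 1
  atom 5: C, bond orders sum to 2 (valence 4) → 2 H
  atom 6: C, bond orders sum to 2 (valence 4) → 2 H
  atom 7: C, bond orders sum to 3 (valence 4) → 1 H
  atom 8: C, bond orders sum to 2 (valence 4) → 2 H
  atom 9: C, bond orders sum to 1 (valence 4) → 3 H
Totals → C:7, H:12, O:2.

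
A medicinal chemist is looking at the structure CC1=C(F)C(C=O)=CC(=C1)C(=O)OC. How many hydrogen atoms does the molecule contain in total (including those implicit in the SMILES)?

9

Walk through each heavy atom and fill implicit hydrogens from standard valence (C 4, N 3, O 2, S 2, halogen 1):
  atom 1: C, bond orders sum to 1 (valence 4) → 3 H
  atom 2: C, bond orders sum to 4 (valence 4) → 0 H
  atom 3: C, bond orders sum to 4 (valence 4) → 0 H
  atom 4: F (halogen, monovalent) → 0 H
  atom 5: C, bond orders sum to 4 (valence 4) → 0 H
  atom 6: C, bond orders sum to 3 (valence 4) → 1 H
  atom 7: O, bond orders sum to 2 (valence 2) → 0 H
  atom 8: C, bond orders sum to 3 (valence 4) → 1 H
  atom 9: C, bond orders sum to 4 (valence 4) → 0 H
  atom 10: C, bond orders sum to 3 (valence 4) → 1 H
  atom 11: C, bond orders sum to 4 (valence 4) → 0 H
  atom 12: O, bond orders sum to 2 (valence 2) → 0 H
  atom 13: O, bond orders sum to 2 (valence 2) → 0 H
  atom 14: C, bond orders sum to 1 (valence 4) → 3 H
Total hydrogens: 9.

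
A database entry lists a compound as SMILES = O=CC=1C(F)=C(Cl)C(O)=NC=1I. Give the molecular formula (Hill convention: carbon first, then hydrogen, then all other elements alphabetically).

C6H2ClFINO2

Walk through each heavy atom and fill implicit hydrogens from standard valence (C 4, N 3, O 2, S 2, halogen 1):
  atom 1: O, bond orders sum to 2 (valence 2) → 0 H
  atom 2: C, bond orders sum to 3 (valence 4) → 1 H
  atom 3: C, bond orders sum to 4 (valence 4) → 0 H
  atom 4: C, bond orders sum to 4 (valence 4) → 0 H
  atom 5: F (halogen, monovalent) → 0 H
  atom 6: C, bond orders sum to 4 (valence 4) → 0 H
  atom 7: Cl (halogen, monovalent) → 0 H
  atom 8: C, bond orders sum to 4 (valence 4) → 0 H
  atom 9: O, bond orders sum to 1 (valence 2) → 1 H
  atom 10: N, bond orders sum to 3 (valence 3) → 0 H
  atom 11: C, bond orders sum to 4 (valence 4) → 0 H
  atom 12: I (halogen, monovalent) → 0 H
Totals → C:6, H:2, Cl:1, F:1, I:1, N:1, O:2.
In Hill order: C6H2ClFINO2.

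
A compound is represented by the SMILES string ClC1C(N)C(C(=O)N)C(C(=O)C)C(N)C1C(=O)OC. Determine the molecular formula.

Walk through each heavy atom and fill implicit hydrogens from standard valence (C 4, N 3, O 2, S 2, halogen 1):
  atom 1: Cl (halogen, monovalent) → 0 H
  atom 2: C, bond orders sum to 3 (valence 4) → 1 H
  atom 3: C, bond orders sum to 3 (valence 4) → 1 H
  atom 4: N, bond orders sum to 1 (valence 3) → 2 H
  atom 5: C, bond orders sum to 3 (valence 4) → 1 H
  atom 6: C, bond orders sum to 4 (valence 4) → 0 H
  atom 7: O, bond orders sum to 2 (valence 2) → 0 H
  atom 8: N, bond orders sum to 1 (valence 3) → 2 H
  atom 9: C, bond orders sum to 3 (valence 4) → 1 H
  atom 10: C, bond orders sum to 4 (valence 4) → 0 H
  atom 11: O, bond orders sum to 2 (valence 2) → 0 H
  atom 12: C, bond orders sum to 1 (valence 4) → 3 H
  atom 13: C, bond orders sum to 3 (valence 4) → 1 H
  atom 14: N, bond orders sum to 1 (valence 3) → 2 H
  atom 15: C, bond orders sum to 3 (valence 4) → 1 H
  atom 16: C, bond orders sum to 4 (valence 4) → 0 H
  atom 17: O, bond orders sum to 2 (valence 2) → 0 H
  atom 18: O, bond orders sum to 2 (valence 2) → 0 H
  atom 19: C, bond orders sum to 1 (valence 4) → 3 H
Totals → C:11, H:18, Cl:1, N:3, O:4.
In Hill order: C11H18ClN3O4.

C11H18ClN3O4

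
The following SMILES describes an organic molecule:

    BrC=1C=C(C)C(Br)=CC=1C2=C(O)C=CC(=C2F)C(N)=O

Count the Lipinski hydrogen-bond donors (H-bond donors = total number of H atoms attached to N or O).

Donors: find every N or O and count the H atoms it carries.
  atom 12 (O): bond orders sum to 1 → 1 H
  atom 19 (N): bond orders sum to 1 → 2 H
  atom 20 (O): bond orders sum to 2 → 0 H
Lipinski HBD = 3.

3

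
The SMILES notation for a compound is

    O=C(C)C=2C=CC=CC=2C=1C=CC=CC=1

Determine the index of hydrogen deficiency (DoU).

9

Degree of unsaturation = (number of rings) + (number of π bonds).
Ring closures in the SMILES: 2.
π bonds: 7 double bonds (each 1 DoU) → 7 DoU from unsaturation.
Total DoU = 2 + 7 = 9.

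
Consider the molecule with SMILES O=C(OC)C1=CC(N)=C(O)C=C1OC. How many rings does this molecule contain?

1

In SMILES, each pair of matching ring-closure digits denotes one ring-closing bond; the number of such bonds equals the number of independent rings.
Ring-closure bonds here: 1.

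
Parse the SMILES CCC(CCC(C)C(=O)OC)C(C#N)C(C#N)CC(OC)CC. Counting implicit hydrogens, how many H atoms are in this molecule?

Walk through each heavy atom and fill implicit hydrogens from standard valence (C 4, N 3, O 2, S 2, halogen 1):
  atom 1: C, bond orders sum to 1 (valence 4) → 3 H
  atom 2: C, bond orders sum to 2 (valence 4) → 2 H
  atom 3: C, bond orders sum to 3 (valence 4) → 1 H
  atom 4: C, bond orders sum to 2 (valence 4) → 2 H
  atom 5: C, bond orders sum to 2 (valence 4) → 2 H
  atom 6: C, bond orders sum to 3 (valence 4) → 1 H
  atom 7: C, bond orders sum to 1 (valence 4) → 3 H
  atom 8: C, bond orders sum to 4 (valence 4) → 0 H
  atom 9: O, bond orders sum to 2 (valence 2) → 0 H
  atom 10: O, bond orders sum to 2 (valence 2) → 0 H
  atom 11: C, bond orders sum to 1 (valence 4) → 3 H
  atom 12: C, bond orders sum to 3 (valence 4) → 1 H
  atom 13: C, bond orders sum to 4 (valence 4) → 0 H
  atom 14: N, bond orders sum to 3 (valence 3) → 0 H
  atom 15: C, bond orders sum to 3 (valence 4) → 1 H
  atom 16: C, bond orders sum to 4 (valence 4) → 0 H
  atom 17: N, bond orders sum to 3 (valence 3) → 0 H
  atom 18: C, bond orders sum to 2 (valence 4) → 2 H
  atom 19: C, bond orders sum to 3 (valence 4) → 1 H
  atom 20: O, bond orders sum to 2 (valence 2) → 0 H
  atom 21: C, bond orders sum to 1 (valence 4) → 3 H
  atom 22: C, bond orders sum to 2 (valence 4) → 2 H
  atom 23: C, bond orders sum to 1 (valence 4) → 3 H
Total hydrogens: 30.

30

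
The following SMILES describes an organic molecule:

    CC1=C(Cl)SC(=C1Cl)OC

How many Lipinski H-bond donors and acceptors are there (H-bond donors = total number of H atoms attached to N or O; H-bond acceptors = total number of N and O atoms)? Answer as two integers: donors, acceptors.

0, 1

Donors: find every N or O and count the H atoms it carries.
  atom 9 (O): bond orders sum to 2 → 0 H
Lipinski HBD = 0.
Acceptors: N atoms = 0, O atoms = 1 → HBA = 1.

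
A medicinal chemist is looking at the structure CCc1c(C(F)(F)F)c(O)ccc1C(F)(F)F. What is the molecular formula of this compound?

Walk through each heavy atom and fill implicit hydrogens from standard valence (C 4, N 3, O 2, S 2, halogen 1); for lowercase aromatic atoms, an aromatic c carries 1 H when it has two neighbours and 0 H with three, and aromatic n carries 0 H:
  atom 1: C, bond orders sum to 1 (valence 4) → 3 H
  atom 2: C, bond orders sum to 2 (valence 4) → 2 H
  atom 3: aromatic c, 3 neighbours → 0 H
  atom 4: aromatic c, 3 neighbours → 0 H
  atom 5: C, bond orders sum to 4 (valence 4) → 0 H
  atom 6: F (halogen, monovalent) → 0 H
  atom 7: F (halogen, monovalent) → 0 H
  atom 8: F (halogen, monovalent) → 0 H
  atom 9: aromatic c, 3 neighbours → 0 H
  atom 10: O, bond orders sum to 1 (valence 2) → 1 H
  atom 11: aromatic c, 2 neighbours → 1 H
  atom 12: aromatic c, 2 neighbours → 1 H
  atom 13: aromatic c, 3 neighbours → 0 H
  atom 14: C, bond orders sum to 4 (valence 4) → 0 H
  atom 15: F (halogen, monovalent) → 0 H
  atom 16: F (halogen, monovalent) → 0 H
  atom 17: F (halogen, monovalent) → 0 H
Totals → C:10, H:8, F:6, O:1.
In Hill order: C10H8F6O.

C10H8F6O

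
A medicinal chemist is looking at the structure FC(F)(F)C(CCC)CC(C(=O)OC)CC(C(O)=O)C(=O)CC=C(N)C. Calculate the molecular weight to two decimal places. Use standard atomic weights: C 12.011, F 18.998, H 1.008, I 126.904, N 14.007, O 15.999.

381.39 g/mol

First, the molecular formula is C17H26F3NO5 (counting implicit H from valence).
  C: 17 × 12.011 = 204.187
  F: 3 × 18.998 = 56.994
  H: 26 × 1.008 = 26.208
  N: 1 × 14.007 = 14.007
  O: 5 × 15.999 = 79.995
Sum: 17×12.011 + 3×18.998 + 26×1.008 + 1×14.007 + 5×15.999 = 381.391 → 381.39 g/mol.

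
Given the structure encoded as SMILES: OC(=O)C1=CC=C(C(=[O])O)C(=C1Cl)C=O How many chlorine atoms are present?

1

Scan the SMILES for Cl atoms (remember two-letter symbols like Cl and Br are single atoms).
Chlorine count: 1.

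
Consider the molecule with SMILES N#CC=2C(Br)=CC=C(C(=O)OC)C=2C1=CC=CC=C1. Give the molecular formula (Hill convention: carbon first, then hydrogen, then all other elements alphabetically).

C15H10BrNO2

Walk through each heavy atom and fill implicit hydrogens from standard valence (C 4, N 3, O 2, S 2, halogen 1):
  atom 1: N, bond orders sum to 3 (valence 3) → 0 H
  atom 2: C, bond orders sum to 4 (valence 4) → 0 H
  atom 3: C, bond orders sum to 4 (valence 4) → 0 H
  atom 4: C, bond orders sum to 4 (valence 4) → 0 H
  atom 5: Br (halogen, monovalent) → 0 H
  atom 6: C, bond orders sum to 3 (valence 4) → 1 H
  atom 7: C, bond orders sum to 3 (valence 4) → 1 H
  atom 8: C, bond orders sum to 4 (valence 4) → 0 H
  atom 9: C, bond orders sum to 4 (valence 4) → 0 H
  atom 10: O, bond orders sum to 2 (valence 2) → 0 H
  atom 11: O, bond orders sum to 2 (valence 2) → 0 H
  atom 12: C, bond orders sum to 1 (valence 4) → 3 H
  atom 13: C, bond orders sum to 4 (valence 4) → 0 H
  atom 14: C, bond orders sum to 4 (valence 4) → 0 H
  atom 15: C, bond orders sum to 3 (valence 4) → 1 H
  atom 16: C, bond orders sum to 3 (valence 4) → 1 H
  atom 17: C, bond orders sum to 3 (valence 4) → 1 H
  atom 18: C, bond orders sum to 3 (valence 4) → 1 H
  atom 19: C, bond orders sum to 3 (valence 4) → 1 H
Totals → C:15, H:10, Br:1, N:1, O:2.
In Hill order: C15H10BrNO2.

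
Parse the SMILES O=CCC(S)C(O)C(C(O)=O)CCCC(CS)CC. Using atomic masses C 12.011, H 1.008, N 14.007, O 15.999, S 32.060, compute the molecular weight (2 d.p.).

First, the molecular formula is C13H24O4S2 (counting implicit H from valence).
  C: 13 × 12.011 = 156.143
  H: 24 × 1.008 = 24.192
  O: 4 × 15.999 = 63.996
  S: 2 × 32.060 = 64.120
Sum: 13×12.011 + 24×1.008 + 4×15.999 + 2×32.060 = 308.451 → 308.45 g/mol.

308.45 g/mol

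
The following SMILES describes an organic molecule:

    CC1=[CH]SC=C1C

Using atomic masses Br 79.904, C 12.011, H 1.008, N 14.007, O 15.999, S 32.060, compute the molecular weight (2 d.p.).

112.19 g/mol

First, the molecular formula is C6H8S (counting implicit H from valence).
  C: 6 × 12.011 = 72.066
  H: 8 × 1.008 = 8.064
  S: 1 × 32.060 = 32.060
Sum: 6×12.011 + 8×1.008 + 1×32.060 = 112.190 → 112.19 g/mol.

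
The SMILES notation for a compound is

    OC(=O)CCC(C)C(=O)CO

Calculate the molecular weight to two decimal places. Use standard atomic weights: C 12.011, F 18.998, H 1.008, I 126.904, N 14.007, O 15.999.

First, the molecular formula is C7H12O4 (counting implicit H from valence).
  C: 7 × 12.011 = 84.077
  H: 12 × 1.008 = 12.096
  O: 4 × 15.999 = 63.996
Sum: 7×12.011 + 12×1.008 + 4×15.999 = 160.169 → 160.17 g/mol.

160.17 g/mol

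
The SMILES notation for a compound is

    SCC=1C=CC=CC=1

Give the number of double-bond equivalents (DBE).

Molecular formula: C7H8S.
DoU = (2C + 2 + N − H − X) / 2, where X is the halogen count and O/S are ignored.
    = (2·7 + 2 + 0 − 8 − 0) / 2 = 8 / 2 = 4.

4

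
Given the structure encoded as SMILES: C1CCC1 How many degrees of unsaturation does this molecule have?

1

Degree of unsaturation = (number of rings) + (number of π bonds).
Ring closures in the SMILES: 1.
π bonds: none → 0 DoU from unsaturation.
Total DoU = 1 + 0 = 1.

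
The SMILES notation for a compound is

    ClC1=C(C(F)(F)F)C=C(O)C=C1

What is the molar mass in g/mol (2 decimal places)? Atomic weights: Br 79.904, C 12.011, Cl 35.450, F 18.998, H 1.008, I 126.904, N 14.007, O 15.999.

196.55 g/mol

First, the molecular formula is C7H4ClF3O (counting implicit H from valence).
  C: 7 × 12.011 = 84.077
  Cl: 1 × 35.450 = 35.450
  F: 3 × 18.998 = 56.994
  H: 4 × 1.008 = 4.032
  O: 1 × 15.999 = 15.999
Sum: 7×12.011 + 1×35.450 + 3×18.998 + 4×1.008 + 1×15.999 = 196.552 → 196.55 g/mol.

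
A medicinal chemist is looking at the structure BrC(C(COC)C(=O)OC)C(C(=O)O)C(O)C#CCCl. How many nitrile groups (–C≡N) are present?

Scan the SMILES for the nitrile motif — none present.
Groups that are present: 1 alkyne, 1 carboxylic acid, 1 ester, 1 ether, 1 hydroxyl.

0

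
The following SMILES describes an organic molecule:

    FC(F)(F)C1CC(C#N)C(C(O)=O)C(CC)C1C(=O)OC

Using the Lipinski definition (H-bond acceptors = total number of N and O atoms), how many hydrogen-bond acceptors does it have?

5

N atoms: 1; O atoms: 4.
Lipinski HBA = 1 + 4 = 5.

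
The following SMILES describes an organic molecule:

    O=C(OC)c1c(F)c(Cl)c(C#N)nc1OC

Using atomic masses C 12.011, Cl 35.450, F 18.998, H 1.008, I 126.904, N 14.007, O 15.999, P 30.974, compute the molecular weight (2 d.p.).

First, the molecular formula is C9H6ClFN2O3 (counting implicit H from valence).
  C: 9 × 12.011 = 108.099
  Cl: 1 × 35.450 = 35.450
  F: 1 × 18.998 = 18.998
  H: 6 × 1.008 = 6.048
  N: 2 × 14.007 = 28.014
  O: 3 × 15.999 = 47.997
Sum: 9×12.011 + 1×35.450 + 1×18.998 + 6×1.008 + 2×14.007 + 3×15.999 = 244.606 → 244.61 g/mol.

244.61 g/mol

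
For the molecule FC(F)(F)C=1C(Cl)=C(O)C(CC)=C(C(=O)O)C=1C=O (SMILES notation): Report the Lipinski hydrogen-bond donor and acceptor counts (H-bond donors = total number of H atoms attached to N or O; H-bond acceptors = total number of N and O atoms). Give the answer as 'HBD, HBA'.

2, 4

Donors: find every N or O and count the H atoms it carries.
  atom 9 (O): bond orders sum to 1 → 1 H
  atom 15 (O): bond orders sum to 2 → 0 H
  atom 16 (O): bond orders sum to 1 → 1 H
  atom 19 (O): bond orders sum to 2 → 0 H
Lipinski HBD = 2.
Acceptors: N atoms = 0, O atoms = 4 → HBA = 4.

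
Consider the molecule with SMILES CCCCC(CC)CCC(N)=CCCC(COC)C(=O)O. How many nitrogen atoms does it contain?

1

Scan the SMILES for N atoms (remember two-letter symbols like Cl and Br are single atoms).
Nitrogen count: 1.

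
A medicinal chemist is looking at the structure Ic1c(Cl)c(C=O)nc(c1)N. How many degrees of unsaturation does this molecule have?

Molecular formula: C6H4ClIN2O.
DoU = (2C + 2 + N − H − X) / 2, where X is the halogen count and O/S are ignored.
    = (2·6 + 2 + 2 − 4 − 2) / 2 = 10 / 2 = 5.

5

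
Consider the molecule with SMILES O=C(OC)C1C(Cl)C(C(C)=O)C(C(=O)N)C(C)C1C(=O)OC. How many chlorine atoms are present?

Scan the SMILES for Cl atoms (remember two-letter symbols like Cl and Br are single atoms).
Chlorine count: 1.

1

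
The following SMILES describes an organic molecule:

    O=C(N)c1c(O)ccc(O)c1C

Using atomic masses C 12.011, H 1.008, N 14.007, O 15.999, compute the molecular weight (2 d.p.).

First, the molecular formula is C8H9NO3 (counting implicit H from valence).
  C: 8 × 12.011 = 96.088
  H: 9 × 1.008 = 9.072
  N: 1 × 14.007 = 14.007
  O: 3 × 15.999 = 47.997
Sum: 8×12.011 + 9×1.008 + 1×14.007 + 3×15.999 = 167.164 → 167.16 g/mol.

167.16 g/mol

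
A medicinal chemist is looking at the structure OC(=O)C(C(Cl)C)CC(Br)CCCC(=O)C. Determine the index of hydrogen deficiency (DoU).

2

Molecular formula: C11H18BrClO3.
DoU = (2C + 2 + N − H − X) / 2, where X is the halogen count and O/S are ignored.
    = (2·11 + 2 + 0 − 18 − 2) / 2 = 4 / 2 = 2.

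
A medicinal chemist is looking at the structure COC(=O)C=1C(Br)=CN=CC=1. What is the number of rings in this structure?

1

In SMILES, each pair of matching ring-closure digits denotes one ring-closing bond; the number of such bonds equals the number of independent rings.
Ring-closure bonds here: 1.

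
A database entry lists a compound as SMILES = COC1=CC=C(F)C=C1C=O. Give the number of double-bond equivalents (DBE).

5

Molecular formula: C8H7FO2.
DoU = (2C + 2 + N − H − X) / 2, where X is the halogen count and O/S are ignored.
    = (2·8 + 2 + 0 − 7 − 1) / 2 = 10 / 2 = 5.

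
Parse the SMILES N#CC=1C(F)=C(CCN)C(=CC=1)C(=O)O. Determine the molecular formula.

Walk through each heavy atom and fill implicit hydrogens from standard valence (C 4, N 3, O 2, S 2, halogen 1):
  atom 1: N, bond orders sum to 3 (valence 3) → 0 H
  atom 2: C, bond orders sum to 4 (valence 4) → 0 H
  atom 3: C, bond orders sum to 4 (valence 4) → 0 H
  atom 4: C, bond orders sum to 4 (valence 4) → 0 H
  atom 5: F (halogen, monovalent) → 0 H
  atom 6: C, bond orders sum to 4 (valence 4) → 0 H
  atom 7: C, bond orders sum to 2 (valence 4) → 2 H
  atom 8: C, bond orders sum to 2 (valence 4) → 2 H
  atom 9: N, bond orders sum to 1 (valence 3) → 2 H
  atom 10: C, bond orders sum to 4 (valence 4) → 0 H
  atom 11: C, bond orders sum to 3 (valence 4) → 1 H
  atom 12: C, bond orders sum to 3 (valence 4) → 1 H
  atom 13: C, bond orders sum to 4 (valence 4) → 0 H
  atom 14: O, bond orders sum to 2 (valence 2) → 0 H
  atom 15: O, bond orders sum to 1 (valence 2) → 1 H
Totals → C:10, H:9, F:1, N:2, O:2.
In Hill order: C10H9FN2O2.

C10H9FN2O2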